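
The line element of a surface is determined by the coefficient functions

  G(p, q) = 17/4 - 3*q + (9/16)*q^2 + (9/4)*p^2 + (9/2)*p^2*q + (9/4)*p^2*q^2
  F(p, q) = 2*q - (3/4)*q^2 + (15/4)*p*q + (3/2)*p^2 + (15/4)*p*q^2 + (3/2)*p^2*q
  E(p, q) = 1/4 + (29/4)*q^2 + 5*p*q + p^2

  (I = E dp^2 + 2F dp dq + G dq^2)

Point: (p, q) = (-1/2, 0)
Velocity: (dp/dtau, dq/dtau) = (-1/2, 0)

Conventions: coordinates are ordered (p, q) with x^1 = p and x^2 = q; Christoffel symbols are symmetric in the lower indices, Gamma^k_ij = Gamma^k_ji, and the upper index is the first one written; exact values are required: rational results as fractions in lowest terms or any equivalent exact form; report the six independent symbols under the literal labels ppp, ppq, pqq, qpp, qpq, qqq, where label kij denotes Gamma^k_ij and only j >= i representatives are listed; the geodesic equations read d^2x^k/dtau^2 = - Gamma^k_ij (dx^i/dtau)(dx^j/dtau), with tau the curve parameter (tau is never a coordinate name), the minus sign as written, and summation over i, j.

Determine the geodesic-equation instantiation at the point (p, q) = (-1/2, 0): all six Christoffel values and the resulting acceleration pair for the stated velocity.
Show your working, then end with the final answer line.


E = 1/2, F = 3/8, G = 77/16 at the point
E_p = -1, E_q = -5/2, F_p = -3/2, F_q = 1/2, G_p = -9/4, G_q = -15/8
EG - F^2 = 145/64;  g^inv = (64/145) * [[77/16, -3/8], [-3/8, 1/2]]
first-kind symbols [ij,l] = (1/2)(d_i g_jl + d_j g_il - d_l g_ij): [pp,p] = E_p/2 = -1/2, [pp,q] = F_p - E_q/2 = -1/4, [pq,p] = E_q/2 = -5/4, [pq,q] = G_p/2 = -9/8, [qq,p] = F_q - G_p/2 = 13/8, [qq,q] = G_q/2 = -15/16
Gamma^p_ij = (G*[ij,p] - F*[ij,q])/(EG - F^2), Gamma^q_ij = (E*[ij,q] - F*[ij,p])/(EG - F^2)
Gamma_ppp = -148/145, Gamma_ppq = -358/145, Gamma_pqq = 523/145, Gamma_qpp = 4/145, Gamma_qpq = -6/145, Gamma_qqq = -69/145
d^2p/dtau^2 = -(Gamma_ppp*(-1/2)^2 + 2*Gamma_ppq*(-1/2)*(0) + Gamma_pqq*(0)^2) = 37/145
d^2q/dtau^2 = -(Gamma_qpp*(-1/2)^2 + 2*Gamma_qpq*(-1/2)*(0) + Gamma_qqq*(0)^2) = -1/145

Answer: Gamma_ppp = -148/145, Gamma_ppq = -358/145, Gamma_pqq = 523/145, Gamma_qpp = 4/145, Gamma_qpq = -6/145, Gamma_qqq = -69/145; accelerations (d^2p/dtau^2, d^2q/dtau^2) = (37/145, -1/145)


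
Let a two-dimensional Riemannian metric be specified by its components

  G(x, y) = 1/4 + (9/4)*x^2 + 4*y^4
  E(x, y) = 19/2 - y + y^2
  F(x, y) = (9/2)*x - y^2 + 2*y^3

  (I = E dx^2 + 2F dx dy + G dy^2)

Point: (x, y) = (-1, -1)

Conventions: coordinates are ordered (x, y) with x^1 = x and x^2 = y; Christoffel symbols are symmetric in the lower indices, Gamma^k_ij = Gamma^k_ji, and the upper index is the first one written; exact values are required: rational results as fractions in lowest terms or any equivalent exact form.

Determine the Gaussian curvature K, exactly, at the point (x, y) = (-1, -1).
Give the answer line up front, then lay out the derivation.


Answer: K = 4931/10952

E = 23/2, F = -15/2, G = 13/2, EG - F^2 = 37/2 at the point
E_x = 0, E_y = -3, F_x = 9/2, F_y = 8, G_x = -9/2, G_y = -16
E_yy = 2, F_xy = 0, G_xx = 9/2
Apply the Brioschi formula K = (det M1 - det M2)/(EG - F^2)^2 over the derivative matrices of E, F, G.
M1 = [[-E_yy/2 + F_xy - G_xx/2, E_x/2, F_x - E_y/2], [F_y - G_x/2, E, F], [G_y/2, F, G]] = [[-13/4, 0, 6], [41/4, 23/2, -15/2], [-8, -15/2, 13/2]]; det M1 = 245/8
M2 = [[0, E_y/2, G_x/2], [E_y/2, E, F], [G_x/2, F, G]] = [[0, -3/2, -9/4], [-3/2, 23/2, -15/2], [-9/4, -15/2, 13/2]]; det M2 = -3951/32
det M1 - det M2 = 4931/32; K = 4931/32 / (37/2)^2 = 4931/10952


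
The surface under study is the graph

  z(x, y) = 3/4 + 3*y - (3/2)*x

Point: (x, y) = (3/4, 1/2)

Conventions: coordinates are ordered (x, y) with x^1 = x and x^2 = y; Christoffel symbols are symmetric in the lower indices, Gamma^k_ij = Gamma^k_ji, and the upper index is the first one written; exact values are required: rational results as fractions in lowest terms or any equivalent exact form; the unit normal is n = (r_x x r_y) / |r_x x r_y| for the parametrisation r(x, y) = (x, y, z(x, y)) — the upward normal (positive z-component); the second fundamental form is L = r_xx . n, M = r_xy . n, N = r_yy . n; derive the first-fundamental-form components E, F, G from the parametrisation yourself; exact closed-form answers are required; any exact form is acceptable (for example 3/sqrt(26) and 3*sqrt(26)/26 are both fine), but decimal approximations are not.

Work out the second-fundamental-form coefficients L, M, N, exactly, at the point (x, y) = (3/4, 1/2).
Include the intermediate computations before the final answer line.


z_x = -3/2, z_y = 3, z_xx = 0, z_xy = 0, z_yy = 0
E = 13/4, F = -9/2, G = 10; answer radicand W^2 = 49/4
unnormalised second-form numerators: l = 0, m = 0, n = 0; L = l/sqrt(49/4), and similarly M = m/sqrt(W^2), N = n/sqrt(W^2)

Answer: L = 0, M = 0, N = 0


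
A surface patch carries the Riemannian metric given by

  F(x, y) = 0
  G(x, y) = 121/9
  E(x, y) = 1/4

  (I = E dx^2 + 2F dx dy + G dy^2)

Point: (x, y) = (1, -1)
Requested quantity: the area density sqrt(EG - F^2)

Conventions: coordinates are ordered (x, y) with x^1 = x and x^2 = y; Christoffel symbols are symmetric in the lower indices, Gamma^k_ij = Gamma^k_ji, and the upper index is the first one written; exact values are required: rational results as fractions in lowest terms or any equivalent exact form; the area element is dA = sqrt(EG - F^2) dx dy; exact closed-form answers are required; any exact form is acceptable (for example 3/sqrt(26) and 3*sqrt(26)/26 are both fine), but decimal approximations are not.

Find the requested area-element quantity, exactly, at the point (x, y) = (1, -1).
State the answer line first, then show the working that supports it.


Answer: sqrt(EG - F^2) = 11/6

E = 1/4, F = 0, G = 121/9; EG - F^2 = 121/36


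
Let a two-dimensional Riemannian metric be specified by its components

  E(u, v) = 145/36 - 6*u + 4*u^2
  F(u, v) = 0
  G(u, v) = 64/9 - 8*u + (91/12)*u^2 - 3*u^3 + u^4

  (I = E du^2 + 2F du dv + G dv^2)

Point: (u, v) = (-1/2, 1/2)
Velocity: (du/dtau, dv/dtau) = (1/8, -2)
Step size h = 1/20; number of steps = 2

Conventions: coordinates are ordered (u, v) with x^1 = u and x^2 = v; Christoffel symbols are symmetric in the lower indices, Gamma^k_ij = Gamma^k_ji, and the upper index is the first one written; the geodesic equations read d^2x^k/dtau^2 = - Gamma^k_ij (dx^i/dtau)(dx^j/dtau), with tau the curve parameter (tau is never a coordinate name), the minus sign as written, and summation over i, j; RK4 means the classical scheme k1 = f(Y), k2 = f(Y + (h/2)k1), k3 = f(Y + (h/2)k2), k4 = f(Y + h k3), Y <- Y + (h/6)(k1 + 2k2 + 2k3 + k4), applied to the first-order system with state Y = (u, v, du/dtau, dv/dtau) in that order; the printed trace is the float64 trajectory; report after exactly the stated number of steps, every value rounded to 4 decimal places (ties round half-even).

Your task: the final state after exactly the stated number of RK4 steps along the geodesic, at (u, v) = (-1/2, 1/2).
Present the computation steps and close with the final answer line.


f(Y) = (du/dtau, dv/dtau, -Gamma^u_ij Y'^i Y'^j, -Gamma^v_ij Y'^i Y'^j) with the Gammas evaluated at the stage position; h = 0.050000; intermediate values shown to 6 dp
step 0: u = -0.5000, v = 0.5000, du/dtau = 0.1250, dv/dtau = -2.0000
step 1:
  k1: at (u, v) = (-0.500000, 0.500000), (du/dtau, dv/dtau) = (0.125000, -2.000000); Gamma_uuu = -0.622837, Gamma_uuv = 0.000000, Gamma_uvv = 1.141869, Gamma_vuu = 0.000000, Gamma_vuv = -0.681818, Gamma_vvv = 0.000000; k1 = (0.125000, -2.000000, -4.557742, -0.340909)
  k2: at (u, v) = (-0.496875, 0.450000), (du/dtau, dv/dtau) = (0.011056, -2.008523); Gamma_uuu = -0.623705, Gamma_uuv = 0.000000, Gamma_uvv = 1.141026, Gamma_vuu = 0.000000, Gamma_vuv = -0.681564, Gamma_vvv = 0.000000; k2 = (0.011056, -2.008523, -4.603010, -0.030271)
  k3: at (u, v) = (-0.499724, 0.449787), (du/dtau, dv/dtau) = (0.009925, -2.000757); Gamma_uuu = -0.622914, Gamma_uuv = 0.000000, Gamma_uvv = 1.141794, Gamma_vuu = 0.000000, Gamma_vuv = -0.681796, Gamma_vvv = 0.000000; k3 = (0.009925, -2.000757, -4.570572, -0.027077)
  k4: at (u, v) = (-0.499504, 0.399962), (du/dtau, dv/dtau) = (-0.103529, -2.001354); Gamma_uuu = -0.622975, Gamma_uuv = 0.000000, Gamma_uvv = 1.141735, Gamma_vuu = 0.000000, Gamma_vuv = -0.681778, Gamma_vvv = 0.000000; k4 = (-0.103529, -2.001354, -4.566447, 0.282525)
  Y <- Y + (h/6)(k1 + 2k2 + 2k3 + k4): u = -0.4995, v = 0.3998, du/dtau = -0.1039, dv/dtau = -2.0014
step 2:
  k1: at (u, v) = (-0.499471, 0.399834), (du/dtau, dv/dtau) = (-0.103928, -2.001442); Gamma_uuu = -0.622984, Gamma_uuv = 0.000000, Gamma_uvv = 1.141726, Gamma_vuu = 0.000000, Gamma_vuv = -0.681776, Gamma_vvv = 0.000000; k1 = (-0.103928, -2.001442, -4.566764, 0.283626)
  k2: at (u, v) = (-0.502070, 0.349798), (du/dtau, dv/dtau) = (-0.218097, -1.994352); Gamma_uuu = -0.622263, Gamma_uuv = 0.000000, Gamma_uvv = 1.142427, Gamma_vuu = 0.000000, Gamma_vuv = -0.681984, Gamma_vvv = 0.000000; k2 = (-0.218097, -1.994352, -4.514333, 0.593274)
  k3: at (u, v) = (-0.504924, 0.349975), (du/dtau, dv/dtau) = (-0.216786, -1.986610); Gamma_uuu = -0.621471, Gamma_uuv = 0.000000, Gamma_uvv = 1.143197, Gamma_vuu = 0.000000, Gamma_vuv = -0.682209, Gamma_vvv = 0.000000; k3 = (-0.216786, -1.986610, -4.482558, 0.587614)
  k4: at (u, v) = (-0.510311, 0.300504), (du/dtau, dv/dtau) = (-0.328056, -1.972062); Gamma_uuu = -0.619979, Gamma_uuv = 0.000000, Gamma_uvv = 1.144652, Gamma_vuu = 0.000000, Gamma_vuv = -0.682624, Gamma_vvv = 0.000000; k4 = (-0.328056, -1.972062, -4.384860, 0.883242)
  Y <- Y + (h/6)(k1 + 2k2 + 2k3 + k4): u = -0.5103, v = 0.3004, du/dtau = -0.3285, dv/dtau = -1.9720

Answer: u = -0.5103, v = 0.3004, du/dtau = -0.3285, dv/dtau = -1.9720


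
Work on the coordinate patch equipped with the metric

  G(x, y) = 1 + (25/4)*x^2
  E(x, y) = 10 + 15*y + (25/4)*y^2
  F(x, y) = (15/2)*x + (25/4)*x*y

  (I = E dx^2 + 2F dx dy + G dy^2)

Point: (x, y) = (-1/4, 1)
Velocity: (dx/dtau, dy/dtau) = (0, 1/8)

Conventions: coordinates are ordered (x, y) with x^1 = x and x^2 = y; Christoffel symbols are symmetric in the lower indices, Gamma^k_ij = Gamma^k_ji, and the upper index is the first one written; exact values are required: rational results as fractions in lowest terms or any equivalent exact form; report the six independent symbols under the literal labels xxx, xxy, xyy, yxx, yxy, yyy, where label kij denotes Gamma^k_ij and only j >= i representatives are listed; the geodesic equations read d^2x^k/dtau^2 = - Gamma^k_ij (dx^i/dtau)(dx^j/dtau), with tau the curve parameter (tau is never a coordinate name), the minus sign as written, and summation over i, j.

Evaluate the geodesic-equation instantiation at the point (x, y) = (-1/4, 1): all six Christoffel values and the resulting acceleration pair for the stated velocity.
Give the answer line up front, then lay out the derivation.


Answer: Gamma_xxx = 0, Gamma_xxy = 176/405, Gamma_xyy = 0, Gamma_yxx = 0, Gamma_yxy = -4/81, Gamma_yyy = 0; accelerations (d^2x/dtau^2, d^2y/dtau^2) = (0, 0)

E = 125/4, F = -55/16, G = 89/64 at the point
E_x = 0, E_y = 55/2, F_x = 55/4, F_y = -25/16, G_x = -25/8, G_y = 0
EG - F^2 = 2025/64;  g^inv = (64/2025) * [[89/64, 55/16], [55/16, 125/4]]
first-kind symbols [ij,l] = (1/2)(d_i g_jl + d_j g_il - d_l g_ij): [xx,x] = E_x/2 = 0, [xx,y] = F_x - E_y/2 = 0, [xy,x] = E_y/2 = 55/4, [xy,y] = G_x/2 = -25/16, [yy,x] = F_y - G_x/2 = 0, [yy,y] = G_y/2 = 0
Gamma^x_ij = (G*[ij,x] - F*[ij,y])/(EG - F^2), Gamma^y_ij = (E*[ij,y] - F*[ij,x])/(EG - F^2)
Gamma_xxx = 0, Gamma_xxy = 176/405, Gamma_xyy = 0, Gamma_yxx = 0, Gamma_yxy = -4/81, Gamma_yyy = 0
d^2x/dtau^2 = -(Gamma_xxx*(0)^2 + 2*Gamma_xxy*(0)*(1/8) + Gamma_xyy*(1/8)^2) = 0
d^2y/dtau^2 = -(Gamma_yxx*(0)^2 + 2*Gamma_yxy*(0)*(1/8) + Gamma_yyy*(1/8)^2) = 0


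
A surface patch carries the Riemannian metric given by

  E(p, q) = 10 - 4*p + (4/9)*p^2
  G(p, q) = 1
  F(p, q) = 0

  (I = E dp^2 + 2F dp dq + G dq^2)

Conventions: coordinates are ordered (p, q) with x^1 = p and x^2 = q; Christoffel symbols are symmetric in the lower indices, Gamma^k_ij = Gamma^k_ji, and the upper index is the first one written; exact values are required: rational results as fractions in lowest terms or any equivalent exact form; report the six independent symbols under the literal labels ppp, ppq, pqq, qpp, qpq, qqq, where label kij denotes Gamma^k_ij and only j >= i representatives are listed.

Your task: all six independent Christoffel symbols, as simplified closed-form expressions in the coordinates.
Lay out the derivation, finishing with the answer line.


E = 10 - 4*p + (4/9)*p^2; F = 0; G = 1
Gamma^k_ij = (1/2) g^{kl} (d_i g_jl + d_j g_il - d_l g_ij), with g^inv = (1/(EG-F^2)) [[G, -F], [-F, E]]
first partials: E_p = -4 + (8/9)*p, E_q = 0, F_p = 0, F_q = 0, G_p = 0, G_q = 0
D = EG - F^2 = 10 - 4*p + (4/9)*p^2
expanded: Gamma^p_pp = (G E_p - 2F F_p + F E_q)/(2D), Gamma^p_pq = (G E_q - F G_p)/(2D), Gamma^p_qq = (2G F_q - G G_p - F G_q)/(2D), Gamma^q_pp = (2E F_p - E E_q - F E_p)/(2D), Gamma^q_pq = (E G_p - F E_q)/(2D), Gamma^q_qq = (E G_q - 2F F_q + F G_p)/(2D); substitute and cancel common factors

Answer: Gamma_ppp = (2*p - 9)/(2*p^2 - 18*p + 45), Gamma_ppq = 0, Gamma_pqq = 0, Gamma_qpp = 0, Gamma_qpq = 0, Gamma_qqq = 0


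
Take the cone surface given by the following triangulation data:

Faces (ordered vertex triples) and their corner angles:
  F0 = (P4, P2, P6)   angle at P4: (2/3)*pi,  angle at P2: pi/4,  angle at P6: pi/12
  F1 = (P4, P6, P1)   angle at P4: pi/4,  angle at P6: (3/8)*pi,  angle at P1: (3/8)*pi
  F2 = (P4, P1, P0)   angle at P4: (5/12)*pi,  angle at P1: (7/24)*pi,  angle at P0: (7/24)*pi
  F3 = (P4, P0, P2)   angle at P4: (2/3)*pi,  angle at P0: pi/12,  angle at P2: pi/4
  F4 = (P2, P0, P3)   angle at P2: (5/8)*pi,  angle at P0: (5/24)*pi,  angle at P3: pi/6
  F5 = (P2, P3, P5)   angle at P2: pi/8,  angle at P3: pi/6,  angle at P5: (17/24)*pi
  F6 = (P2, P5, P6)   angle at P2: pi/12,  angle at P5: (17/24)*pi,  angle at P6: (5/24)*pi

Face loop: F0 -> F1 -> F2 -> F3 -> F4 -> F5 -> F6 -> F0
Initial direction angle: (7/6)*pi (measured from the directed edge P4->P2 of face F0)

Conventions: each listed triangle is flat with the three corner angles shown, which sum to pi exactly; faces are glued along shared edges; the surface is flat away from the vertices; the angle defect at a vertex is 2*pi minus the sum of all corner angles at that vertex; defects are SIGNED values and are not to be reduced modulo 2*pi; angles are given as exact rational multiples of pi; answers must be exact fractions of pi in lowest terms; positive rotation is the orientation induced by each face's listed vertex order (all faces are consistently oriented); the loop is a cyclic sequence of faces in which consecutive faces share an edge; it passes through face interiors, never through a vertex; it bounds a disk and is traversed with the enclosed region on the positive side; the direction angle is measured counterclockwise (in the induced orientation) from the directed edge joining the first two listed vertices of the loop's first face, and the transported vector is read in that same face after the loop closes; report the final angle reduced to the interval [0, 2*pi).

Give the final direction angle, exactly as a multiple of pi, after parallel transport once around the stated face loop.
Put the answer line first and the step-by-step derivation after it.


Answer: final direction angle = (11/6)*pi

enclosed vertex P2: corner angles sum to (4/3)*pi, defect = 2*pi - (4/3)*pi = (2/3)*pi
enclosed vertex P4: corner angles sum to 2*pi, defect = 2*pi - 2*pi = 0
the rotation equals the total enclosed defect, so the final angle is initial + defects (mod 2*pi)
final angle = (7/6)*pi + (2/3)*pi = (11/6)*pi (mod 2*pi)


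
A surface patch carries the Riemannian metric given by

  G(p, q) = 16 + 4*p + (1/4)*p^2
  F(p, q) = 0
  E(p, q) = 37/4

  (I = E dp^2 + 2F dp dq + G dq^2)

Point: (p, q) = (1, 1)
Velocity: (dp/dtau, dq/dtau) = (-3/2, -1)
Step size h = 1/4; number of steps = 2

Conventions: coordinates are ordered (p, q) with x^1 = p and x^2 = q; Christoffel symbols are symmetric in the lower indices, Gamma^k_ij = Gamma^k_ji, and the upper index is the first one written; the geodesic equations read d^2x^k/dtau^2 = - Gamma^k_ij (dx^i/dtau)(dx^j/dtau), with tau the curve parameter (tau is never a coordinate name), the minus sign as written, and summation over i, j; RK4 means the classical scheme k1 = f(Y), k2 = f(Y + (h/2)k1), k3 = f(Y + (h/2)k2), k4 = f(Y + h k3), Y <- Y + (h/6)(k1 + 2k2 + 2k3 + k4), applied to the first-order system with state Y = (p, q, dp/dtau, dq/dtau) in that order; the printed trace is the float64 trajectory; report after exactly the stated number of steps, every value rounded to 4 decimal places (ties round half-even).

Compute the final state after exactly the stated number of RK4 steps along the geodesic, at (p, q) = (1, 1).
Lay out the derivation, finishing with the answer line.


f(Y) = (dp/dtau, dq/dtau, -Gamma^p_ij Y'^i Y'^j, -Gamma^q_ij Y'^i Y'^j) with the Gammas evaluated at the stage position; h = 0.250000; intermediate values shown to 6 dp
step 0: p = 1.0000, q = 1.0000, dp/dtau = -1.5000, dq/dtau = -1.0000
step 1:
  k1: at (p, q) = (1.000000, 1.000000), (dp/dtau, dq/dtau) = (-1.500000, -1.000000); Gamma_ppp = 0.000000, Gamma_ppq = 0.000000, Gamma_pqq = -0.243243, Gamma_qpp = 0.000000, Gamma_qpq = 0.111111, Gamma_qqq = 0.000000; k1 = (-1.500000, -1.000000, 0.243243, -0.333333)
  k2: at (p, q) = (0.812500, 0.875000), (dp/dtau, dq/dtau) = (-1.469595, -1.041667); Gamma_ppp = 0.000000, Gamma_ppq = 0.000000, Gamma_pqq = -0.238176, Gamma_qpp = 0.000000, Gamma_qpq = 0.113475, Gamma_qqq = 0.000000; k2 = (-1.469595, -1.041667, 0.258437, -0.347422)
  k3: at (p, q) = (0.816301, 0.869792), (dp/dtau, dq/dtau) = (-1.467695, -1.043428); Gamma_ppp = 0.000000, Gamma_ppq = 0.000000, Gamma_pqq = -0.238278, Gamma_qpp = 0.000000, Gamma_qpq = 0.113426, Gamma_qqq = 0.000000; k3 = (-1.467695, -1.043428, 0.259424, -0.347410)
  k4: at (p, q) = (0.633076, 0.739143), (dp/dtau, dq/dtau) = (-1.435144, -1.086852); Gamma_ppp = 0.000000, Gamma_ppq = 0.000000, Gamma_pqq = -0.233326, Gamma_qpp = 0.000000, Gamma_qpq = 0.115834, Gamma_qqq = 0.000000; k4 = (-1.435144, -1.086852, 0.275616, -0.361352)
  Y <- Y + (h/6)(k1 + 2k2 + 2k3 + k4): p = 0.6329, q = 0.7393, dp/dtau = -1.4352, dq/dtau = -1.0868
step 2:
  k1: at (p, q) = (0.632928, 0.739290), (dp/dtau, dq/dtau) = (-1.435226, -1.086848); Gamma_ppp = 0.000000, Gamma_ppq = 0.000000, Gamma_pqq = -0.233322, Gamma_qpp = 0.000000, Gamma_qpq = 0.115836, Gamma_qqq = 0.000000; k1 = (-1.435226, -1.086848, 0.275609, -0.361377)
  k2: at (p, q) = (0.453525, 0.603434), (dp/dtau, dq/dtau) = (-1.400775, -1.132020); Gamma_ppp = 0.000000, Gamma_ppq = 0.000000, Gamma_pqq = -0.228474, Gamma_qpp = 0.000000, Gamma_qpq = 0.118294, Gamma_qqq = 0.000000; k2 = (-1.400775, -1.132020, 0.292782, -0.375158)
  k3: at (p, q) = (0.457831, 0.597787), (dp/dtau, dq/dtau) = (-1.398628, -1.133743); Gamma_ppp = 0.000000, Gamma_ppq = 0.000000, Gamma_pqq = -0.228590, Gamma_qpp = 0.000000, Gamma_qpq = 0.118234, Gamma_qqq = 0.000000; k3 = (-1.398628, -1.133743, 0.293823, -0.374962)
  k4: at (p, q) = (0.283271, 0.455854), (dp/dtau, dq/dtau) = (-1.361770, -1.180588); Gamma_ppp = 0.000000, Gamma_ppq = 0.000000, Gamma_pqq = -0.223872, Gamma_qpp = 0.000000, Gamma_qpq = 0.120725, Gamma_qqq = 0.000000; k4 = (-1.361770, -1.180588, 0.312031, -0.388178)
  Y <- Y + (h/6)(k1 + 2k2 + 2k3 + k4): p = 0.2831, q = 0.4560, dp/dtau = -1.3619, dq/dtau = -1.1806

Answer: p = 0.2831, q = 0.4560, dp/dtau = -1.3619, dq/dtau = -1.1806


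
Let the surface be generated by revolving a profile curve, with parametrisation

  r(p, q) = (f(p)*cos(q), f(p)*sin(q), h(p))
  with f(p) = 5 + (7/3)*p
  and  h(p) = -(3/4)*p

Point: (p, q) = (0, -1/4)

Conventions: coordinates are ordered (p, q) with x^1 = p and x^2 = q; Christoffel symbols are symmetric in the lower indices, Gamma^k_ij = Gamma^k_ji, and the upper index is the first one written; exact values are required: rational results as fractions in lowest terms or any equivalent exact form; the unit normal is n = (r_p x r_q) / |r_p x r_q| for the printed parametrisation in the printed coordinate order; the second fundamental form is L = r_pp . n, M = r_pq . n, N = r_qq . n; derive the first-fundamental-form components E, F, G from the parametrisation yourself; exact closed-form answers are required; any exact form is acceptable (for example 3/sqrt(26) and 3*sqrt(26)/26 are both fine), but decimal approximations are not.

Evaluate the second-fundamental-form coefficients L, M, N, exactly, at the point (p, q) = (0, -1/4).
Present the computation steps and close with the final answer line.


f = 5, f' = 7/3, f'' = 0, h' = -3/4, h'' = 0
E = 865/144, F = 0, G = 25; answer radicand W^2 = 865/144
unnormalised second-form numerators: l = 0, m = 0, n = -15/4; L = l/sqrt(865/144), and similarly M = m/sqrt(W^2), N = n/sqrt(W^2)

Answer: L = 0, M = 0, N = -9*sqrt(865)/173


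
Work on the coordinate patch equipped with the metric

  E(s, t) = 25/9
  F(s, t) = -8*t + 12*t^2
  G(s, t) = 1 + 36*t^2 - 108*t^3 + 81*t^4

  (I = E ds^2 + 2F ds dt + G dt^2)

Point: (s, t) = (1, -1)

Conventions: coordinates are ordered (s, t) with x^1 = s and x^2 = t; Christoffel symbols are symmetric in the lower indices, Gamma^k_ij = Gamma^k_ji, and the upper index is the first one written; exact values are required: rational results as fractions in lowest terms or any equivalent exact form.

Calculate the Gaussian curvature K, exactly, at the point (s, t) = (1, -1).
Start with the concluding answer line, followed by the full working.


Answer: K = 0

E = 25/9, F = 20, G = 226, EG - F^2 = 2050/9 at the point
E_s = 0, E_t = 0, F_s = 0, F_t = -32, G_s = 0, G_t = -720
E_tt = 0, F_st = 0, G_ss = 0
Brioschi: K = (det M1 - det M2) / (EG - F^2)^2 with the standard first/second-derivative matrices M1, M2.
M1 = [[-E_tt/2 + F_st - G_ss/2, E_s/2, F_s - E_t/2], [F_t - G_s/2, E, F], [G_t/2, F, G]] = [[0, 0, 0], [-32, 25/9, 20], [-360, 20, 226]]; det M1 = 0
M2 = [[0, E_t/2, G_s/2], [E_t/2, E, F], [G_s/2, F, G]] = [[0, 0, 0], [0, 25/9, 20], [0, 20, 226]]; det M2 = 0
det M1 - det M2 = 0; K = 0 / (2050/9)^2 = 0


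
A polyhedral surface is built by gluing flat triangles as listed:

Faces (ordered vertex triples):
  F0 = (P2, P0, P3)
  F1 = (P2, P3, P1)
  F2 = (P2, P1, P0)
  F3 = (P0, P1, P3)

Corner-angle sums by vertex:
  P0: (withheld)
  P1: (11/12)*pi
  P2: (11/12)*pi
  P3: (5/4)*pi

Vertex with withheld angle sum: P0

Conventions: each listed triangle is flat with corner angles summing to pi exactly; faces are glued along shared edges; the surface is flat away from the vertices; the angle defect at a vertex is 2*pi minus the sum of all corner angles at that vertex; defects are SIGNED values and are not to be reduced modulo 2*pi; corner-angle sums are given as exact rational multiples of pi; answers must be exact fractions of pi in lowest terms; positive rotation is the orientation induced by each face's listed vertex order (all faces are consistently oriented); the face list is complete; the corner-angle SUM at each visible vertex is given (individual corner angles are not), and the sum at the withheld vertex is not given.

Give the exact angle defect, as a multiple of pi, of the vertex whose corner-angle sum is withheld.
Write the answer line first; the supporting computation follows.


Answer: defect(P0) = (13/12)*pi

V = 4, E = 6, F = 4; chi = V - E + F = 2
Gauss-Bonnet: total defect = 2*pi*chi = 4*pi; visible defects sum to (35/12)*pi


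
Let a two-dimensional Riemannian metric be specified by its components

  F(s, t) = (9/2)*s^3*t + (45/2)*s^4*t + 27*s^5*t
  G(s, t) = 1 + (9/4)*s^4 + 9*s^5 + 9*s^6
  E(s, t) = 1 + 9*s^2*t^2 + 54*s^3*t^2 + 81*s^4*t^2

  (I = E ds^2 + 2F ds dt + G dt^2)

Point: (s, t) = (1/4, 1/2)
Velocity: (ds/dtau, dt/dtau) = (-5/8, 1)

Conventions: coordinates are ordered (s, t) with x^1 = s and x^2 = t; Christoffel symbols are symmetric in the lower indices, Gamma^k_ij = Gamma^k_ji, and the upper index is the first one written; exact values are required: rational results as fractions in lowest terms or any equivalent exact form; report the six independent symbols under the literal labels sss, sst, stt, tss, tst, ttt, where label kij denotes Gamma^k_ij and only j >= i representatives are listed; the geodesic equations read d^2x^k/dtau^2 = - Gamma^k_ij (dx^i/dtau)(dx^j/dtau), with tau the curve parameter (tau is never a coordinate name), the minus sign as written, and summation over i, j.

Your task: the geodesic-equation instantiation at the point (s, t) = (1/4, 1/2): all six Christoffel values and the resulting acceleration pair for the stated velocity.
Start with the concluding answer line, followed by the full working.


Answer: Gamma_sss = 10080/5941, Gamma_sst = 3528/5941, Gamma_stt = 0, Gamma_tss = 2160/5941, Gamma_tst = 756/5941, Gamma_ttt = 0; accelerations (d^2s/dtau^2, d^2t/dtau^2) = (945/11882, 405/23764)

E = 1465/1024, F = 189/2048, G = 4177/4096 at the point
E_s = 315/64, E_t = 441/256, F_s = 711/512, F_t = 189/1024, G_s = 189/512, G_t = 0
EG - F^2 = 5941/4096;  g^inv = (4096/5941) * [[4177/4096, -189/2048], [-189/2048, 1465/1024]]
first-kind symbols [ij,l] = (1/2)(d_i g_jl + d_j g_il - d_l g_ij): [ss,s] = E_s/2 = 315/128, [ss,t] = F_s - E_t/2 = 135/256, [st,s] = E_t/2 = 441/512, [st,t] = G_s/2 = 189/1024, [tt,s] = F_t - G_s/2 = 0, [tt,t] = G_t/2 = 0
Gamma^s_ij = (G*[ij,s] - F*[ij,t])/(EG - F^2), Gamma^t_ij = (E*[ij,t] - F*[ij,s])/(EG - F^2)
Gamma_sss = 10080/5941, Gamma_sst = 3528/5941, Gamma_stt = 0, Gamma_tss = 2160/5941, Gamma_tst = 756/5941, Gamma_ttt = 0
d^2s/dtau^2 = -(Gamma_sss*(-5/8)^2 + 2*Gamma_sst*(-5/8)*(1) + Gamma_stt*(1)^2) = 945/11882
d^2t/dtau^2 = -(Gamma_tss*(-5/8)^2 + 2*Gamma_tst*(-5/8)*(1) + Gamma_ttt*(1)^2) = 405/23764


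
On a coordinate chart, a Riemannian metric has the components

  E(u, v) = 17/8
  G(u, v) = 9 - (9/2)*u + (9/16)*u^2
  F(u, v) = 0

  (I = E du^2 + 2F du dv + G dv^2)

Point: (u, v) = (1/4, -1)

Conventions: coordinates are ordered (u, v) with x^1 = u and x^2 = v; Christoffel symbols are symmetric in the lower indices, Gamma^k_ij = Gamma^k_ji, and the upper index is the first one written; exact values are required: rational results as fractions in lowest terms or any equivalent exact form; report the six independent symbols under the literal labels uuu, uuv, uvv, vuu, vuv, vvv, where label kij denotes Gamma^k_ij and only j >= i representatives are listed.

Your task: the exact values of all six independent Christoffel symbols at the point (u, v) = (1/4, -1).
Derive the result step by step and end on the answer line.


E = 17/8, F = 0, G = 2025/256 at the point
E_u = 0, E_v = 0, F_u = 0, F_v = 0, G_u = -135/32, G_v = 0
EG - F^2 = 34425/2048;  g^inv = (2048/34425) * [[2025/256, 0], [0, 17/8]]
first-kind symbols [ij,l] = (1/2)(d_i g_jl + d_j g_il - d_l g_ij): [uu,u] = E_u/2 = 0, [uu,v] = F_u - E_v/2 = 0, [uv,u] = E_v/2 = 0, [uv,v] = G_u/2 = -135/64, [vv,u] = F_v - G_u/2 = 135/64, [vv,v] = G_v/2 = 0
Gamma^u_ij = (G*[ij,u] - F*[ij,v])/(EG - F^2), Gamma^v_ij = (E*[ij,v] - F*[ij,u])/(EG - F^2)

Answer: Gamma_uuu = 0, Gamma_uuv = 0, Gamma_uvv = 135/136, Gamma_vuu = 0, Gamma_vuv = -4/15, Gamma_vvv = 0


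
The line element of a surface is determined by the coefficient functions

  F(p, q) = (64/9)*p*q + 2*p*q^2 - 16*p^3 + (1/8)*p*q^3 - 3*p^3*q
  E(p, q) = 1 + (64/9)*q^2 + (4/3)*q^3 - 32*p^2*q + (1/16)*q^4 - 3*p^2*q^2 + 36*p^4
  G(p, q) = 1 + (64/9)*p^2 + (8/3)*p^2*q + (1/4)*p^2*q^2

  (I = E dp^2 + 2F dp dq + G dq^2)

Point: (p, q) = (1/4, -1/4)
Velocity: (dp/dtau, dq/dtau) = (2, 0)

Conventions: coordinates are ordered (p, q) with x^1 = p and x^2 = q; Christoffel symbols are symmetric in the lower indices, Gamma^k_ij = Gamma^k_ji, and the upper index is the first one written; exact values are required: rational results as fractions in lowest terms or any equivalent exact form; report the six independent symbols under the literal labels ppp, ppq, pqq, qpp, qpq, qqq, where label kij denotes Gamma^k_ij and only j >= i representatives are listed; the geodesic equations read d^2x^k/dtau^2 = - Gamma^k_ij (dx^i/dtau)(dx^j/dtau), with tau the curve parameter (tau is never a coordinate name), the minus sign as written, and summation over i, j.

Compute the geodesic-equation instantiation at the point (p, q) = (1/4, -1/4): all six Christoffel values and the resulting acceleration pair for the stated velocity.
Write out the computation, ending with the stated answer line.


E = 75673/36864, F = -12017/18432, G = 12937/9216 at the point
E_p = 197/32, E_q = -12017/2304, F_p = -20801/4608, F_q = 6851/4608, G_p = 3721/1152, G_q = 61/384
EG - F^2 = 90557/36864;  g^inv = (36864/90557) * [[12937/9216, 12017/18432], [12017/18432, 75673/36864]]
first-kind symbols [ij,l] = (1/2)(d_i g_jl + d_j g_il - d_l g_ij): [pp,p] = E_p/2 = 197/64, [pp,q] = F_p - E_q/2 = -61/32, [pq,p] = E_q/2 = -12017/4608, [pq,q] = G_p/2 = 3721/2304, [qq,p] = F_q - G_p/2 = -197/1536, [qq,q] = G_q/2 = 61/768
Gamma^p_ij = (G*[ij,p] - F*[ij,q])/(EG - F^2), Gamma^q_ij = (E*[ij,q] - F*[ij,p])/(EG - F^2)
Gamma_ppp = 113472/90557, Gamma_ppq = -96136/90557, Gamma_pqq = -4728/90557, Gamma_qpp = -70272/90557, Gamma_qpq = 59536/90557, Gamma_qqq = 2928/90557
d^2p/dtau^2 = -(Gamma_ppp*(2)^2 + 2*Gamma_ppq*(2)*(0) + Gamma_pqq*(0)^2) = -453888/90557
d^2q/dtau^2 = -(Gamma_qpp*(2)^2 + 2*Gamma_qpq*(2)*(0) + Gamma_qqq*(0)^2) = 281088/90557

Answer: Gamma_ppp = 113472/90557, Gamma_ppq = -96136/90557, Gamma_pqq = -4728/90557, Gamma_qpp = -70272/90557, Gamma_qpq = 59536/90557, Gamma_qqq = 2928/90557; accelerations (d^2p/dtau^2, d^2q/dtau^2) = (-453888/90557, 281088/90557)


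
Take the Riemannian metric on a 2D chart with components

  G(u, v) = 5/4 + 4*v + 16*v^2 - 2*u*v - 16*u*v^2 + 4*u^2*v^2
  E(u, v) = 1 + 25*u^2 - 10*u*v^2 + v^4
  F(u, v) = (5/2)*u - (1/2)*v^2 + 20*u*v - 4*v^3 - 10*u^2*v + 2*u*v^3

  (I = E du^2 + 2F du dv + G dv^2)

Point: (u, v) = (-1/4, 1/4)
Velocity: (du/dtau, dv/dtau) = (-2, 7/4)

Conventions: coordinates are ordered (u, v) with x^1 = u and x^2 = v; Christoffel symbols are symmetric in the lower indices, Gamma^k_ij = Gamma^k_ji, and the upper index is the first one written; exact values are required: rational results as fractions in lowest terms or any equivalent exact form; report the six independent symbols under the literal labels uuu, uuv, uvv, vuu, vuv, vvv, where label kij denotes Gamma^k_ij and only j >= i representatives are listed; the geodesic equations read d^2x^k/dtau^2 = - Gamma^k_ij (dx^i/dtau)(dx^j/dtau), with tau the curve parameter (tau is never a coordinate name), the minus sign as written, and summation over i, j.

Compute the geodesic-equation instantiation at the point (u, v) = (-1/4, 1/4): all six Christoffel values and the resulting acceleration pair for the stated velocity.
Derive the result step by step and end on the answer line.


E = 697/256, F = -273/128, G = 233/64 at the point
E_u = -105/8, E_v = 21/16, F_u = 281/32, F_v = -215/32, G_u = -13/8, G_v = 117/8
EG - F^2 = 1373/256;  g^inv = (256/1373) * [[233/64, 273/128], [273/128, 697/256]]
first-kind symbols [ij,l] = (1/2)(d_i g_jl + d_j g_il - d_l g_ij): [uu,u] = E_u/2 = -105/16, [uu,v] = F_u - E_v/2 = 65/8, [uv,u] = E_v/2 = 21/32, [uv,v] = G_u/2 = -13/16, [vv,u] = F_v - G_u/2 = -189/32, [vv,v] = G_v/2 = 117/16
Gamma^u_ij = (G*[ij,u] - F*[ij,v])/(EG - F^2), Gamma^v_ij = (E*[ij,v] - F*[ij,u])/(EG - F^2)
Gamma_uuu = -1680/1373, Gamma_uuv = 168/1373, Gamma_uvv = -1512/1373, Gamma_vuu = 2080/1373, Gamma_vuv = -208/1373, Gamma_vvv = 1872/1373
d^2u/dtau^2 = -(Gamma_uuu*(-2)^2 + 2*Gamma_uuv*(-2)*(7/4) + Gamma_uvv*(7/4)^2) = 25053/2746
d^2v/dtau^2 = -(Gamma_vuu*(-2)^2 + 2*Gamma_vuv*(-2)*(7/4) + Gamma_vvv*(7/4)^2) = -15509/1373

Answer: Gamma_uuu = -1680/1373, Gamma_uuv = 168/1373, Gamma_uvv = -1512/1373, Gamma_vuu = 2080/1373, Gamma_vuv = -208/1373, Gamma_vvv = 1872/1373; accelerations (d^2u/dtau^2, d^2v/dtau^2) = (25053/2746, -15509/1373)


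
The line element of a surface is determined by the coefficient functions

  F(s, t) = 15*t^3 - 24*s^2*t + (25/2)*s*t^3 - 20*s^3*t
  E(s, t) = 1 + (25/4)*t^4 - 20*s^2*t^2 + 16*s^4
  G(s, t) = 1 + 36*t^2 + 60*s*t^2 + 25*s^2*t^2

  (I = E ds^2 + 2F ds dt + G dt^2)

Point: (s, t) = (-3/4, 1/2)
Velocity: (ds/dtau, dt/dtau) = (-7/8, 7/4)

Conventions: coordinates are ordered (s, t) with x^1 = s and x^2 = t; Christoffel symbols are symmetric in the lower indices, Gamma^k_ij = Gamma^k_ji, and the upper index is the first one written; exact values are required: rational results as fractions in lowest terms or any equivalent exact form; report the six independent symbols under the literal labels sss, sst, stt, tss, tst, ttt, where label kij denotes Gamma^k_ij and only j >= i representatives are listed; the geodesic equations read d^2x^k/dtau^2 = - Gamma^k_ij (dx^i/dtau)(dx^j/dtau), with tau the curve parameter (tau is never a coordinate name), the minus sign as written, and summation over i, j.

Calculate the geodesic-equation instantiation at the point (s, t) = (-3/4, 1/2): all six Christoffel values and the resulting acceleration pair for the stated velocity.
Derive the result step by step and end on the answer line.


E = 233/64, F = -117/64, G = 145/64 at the point
E_s = -39/2, E_t = -65/8, F_s = 43/16, F_t = -27/32, G_s = 45/8, G_t = 81/16
EG - F^2 = 157/32;  g^inv = (32/157) * [[145/64, 117/64], [117/64, 233/64]]
first-kind symbols [ij,l] = (1/2)(d_i g_jl + d_j g_il - d_l g_ij): [ss,s] = E_s/2 = -39/4, [ss,t] = F_s - E_t/2 = 27/4, [st,s] = E_t/2 = -65/16, [st,t] = G_s/2 = 45/16, [tt,s] = F_t - G_s/2 = -117/32, [tt,t] = G_t/2 = 81/32
Gamma^s_ij = (G*[ij,s] - F*[ij,t])/(EG - F^2), Gamma^t_ij = (E*[ij,t] - F*[ij,s])/(EG - F^2)
Gamma_sss = -312/157, Gamma_sst = -130/157, Gamma_stt = -117/157, Gamma_tss = 216/157, Gamma_tst = 90/157, Gamma_ttt = 81/157
d^2s/dtau^2 = -(Gamma_sss*(-7/8)^2 + 2*Gamma_sst*(-7/8)*(7/4) + Gamma_stt*(7/4)^2) = 3185/2512
d^2t/dtau^2 = -(Gamma_tss*(-7/8)^2 + 2*Gamma_tst*(-7/8)*(7/4) + Gamma_ttt*(7/4)^2) = -2205/2512

Answer: Gamma_sss = -312/157, Gamma_sst = -130/157, Gamma_stt = -117/157, Gamma_tss = 216/157, Gamma_tst = 90/157, Gamma_ttt = 81/157; accelerations (d^2s/dtau^2, d^2t/dtau^2) = (3185/2512, -2205/2512)


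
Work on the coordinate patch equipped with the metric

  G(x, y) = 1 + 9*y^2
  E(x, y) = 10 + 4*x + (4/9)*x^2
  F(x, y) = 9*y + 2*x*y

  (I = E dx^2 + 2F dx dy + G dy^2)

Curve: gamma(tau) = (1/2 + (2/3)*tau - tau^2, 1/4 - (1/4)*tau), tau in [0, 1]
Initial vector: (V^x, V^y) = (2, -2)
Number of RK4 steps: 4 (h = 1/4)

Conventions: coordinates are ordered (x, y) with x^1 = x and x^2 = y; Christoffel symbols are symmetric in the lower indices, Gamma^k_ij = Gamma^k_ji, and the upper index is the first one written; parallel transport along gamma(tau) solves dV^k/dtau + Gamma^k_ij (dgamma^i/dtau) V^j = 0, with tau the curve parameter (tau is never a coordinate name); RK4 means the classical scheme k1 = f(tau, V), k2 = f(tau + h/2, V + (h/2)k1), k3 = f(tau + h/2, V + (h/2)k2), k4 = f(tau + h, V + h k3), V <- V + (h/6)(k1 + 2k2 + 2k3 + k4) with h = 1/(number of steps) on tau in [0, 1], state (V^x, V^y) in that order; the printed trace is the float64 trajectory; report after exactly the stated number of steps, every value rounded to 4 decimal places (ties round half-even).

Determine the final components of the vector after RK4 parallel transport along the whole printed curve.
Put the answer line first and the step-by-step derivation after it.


Answer: V^x = 1.6903, V^y = -2.0455

gamma'(tau) = (2/3 - 2*tau, -1/4); f(tau, V)^k = -Gamma^k_ij(gamma(tau)) gamma'^i(tau) V^j; h = 1/4; intermediate values shown to 6 dp
curve data and Christoffel symbols at the stage parameters:
  tau = 0.000000: gamma = (0.500000, 0.250000), gamma' = (0.666667, -0.250000); Gamma_xxx = 0.175342, Gamma_xxy = 0.000000, Gamma_xyy = 0.789041, Gamma_yxx = 0.039452, Gamma_yxy = 0.000000, Gamma_yyy = 0.177534
  tau = 0.125000: gamma = (0.567708, 0.218750), gamma' = (0.416667, -0.250000); Gamma_xxx = 0.175349, Gamma_xxy = 0.000000, Gamma_xyy = 0.789071, Gamma_yxx = 0.034061, Gamma_yxy = 0.000000, Gamma_yyy = 0.153273
  tau = 0.250000: gamma = (0.604167, 0.187500), gamma' = (0.166667, -0.250000); Gamma_xxx = 0.175918, Gamma_xxy = 0.000000, Gamma_xyy = 0.791632, Gamma_yxx = 0.029080, Gamma_yxy = 0.000000, Gamma_yyy = 0.130862
  tau = 0.375000: gamma = (0.609375, 0.156250), gamma' = (-0.083333, -0.250000); Gamma_xxx = 0.177101, Gamma_xxy = 0.000000, Gamma_xyy = 0.796954, Gamma_yxx = 0.024372, Gamma_yxy = 0.000000, Gamma_yyy = 0.109673
  tau = 0.500000: gamma = (0.583333, 0.125000), gamma' = (-0.333333, -0.250000); Gamma_xxx = 0.178948, Gamma_xxy = 0.000000, Gamma_xyy = 0.805268, Gamma_yxx = 0.019802, Gamma_yxy = 0.000000, Gamma_yyy = 0.089108
  tau = 0.625000: gamma = (0.526042, 0.093750), gamma' = (-0.583333, -0.250000); Gamma_xxx = 0.181517, Gamma_xxy = 0.000000, Gamma_xyy = 0.816827, Gamma_yxx = 0.015236, Gamma_yxy = 0.000000, Gamma_yyy = 0.068563
  tau = 0.750000: gamma = (0.437500, 0.062500), gamma' = (-0.833333, -0.250000); Gamma_xxx = 0.184870, Gamma_xxy = 0.000000, Gamma_xyy = 0.831913, Gamma_yxx = 0.010531, Gamma_yxy = 0.000000, Gamma_yyy = 0.047387
  tau = 0.875000: gamma = (0.317708, 0.031250), gamma' = (-1.083333, -0.250000); Gamma_xxx = 0.189077, Gamma_xxy = 0.000000, Gamma_xyy = 0.850848, Gamma_yxx = 0.005519, Gamma_yxy = 0.000000, Gamma_yyy = 0.024836
  tau = 1.000000: gamma = (0.166667, 0.000000), gamma' = (-1.333333, -0.250000); Gamma_xxx = 0.194220, Gamma_xxy = 0.000000, Gamma_xyy = 0.873988, Gamma_yxx = 0.000000, Gamma_yxy = 0.000000, Gamma_yyy = 0.000000
step 0: V^x = 2.0000, V^y = -2.0000
step 1: k1 = (-0.628311, -0.141370), k2 = (-0.538408, -0.104583), k3 = (-0.538322, -0.104566), k4 = (-0.455683, -0.075327); V <- V + (h/6)(k1 + 2k2 + 2k3 + k4): V^x = 1.8651, V^y = -2.0265
step 2: k1 = (-0.455737, -0.075336), k2 = (-0.378939, -0.052148), k3 = (-0.378220, -0.052049), k4 = (-0.304968, -0.033746); V <- V + (h/6)(k1 + 2k2 + 2k3 + k4): V^x = 1.7703, V^y = -2.0397
step 3: k1 = (-0.305025, -0.033753), k2 = (-0.233967, -0.019639), k3 = (-0.232666, -0.019529), k4 = (-0.161456, -0.009197); V <- V + (h/6)(k1 + 2k2 + 2k3 + k4): V^x = 1.7120, V^y = -2.0447
step 4: k1 = (-0.161516, -0.009200), k2 = (-0.088647, -0.002588), k3 = (-0.086606, -0.002528), k4 = (-0.009178, 0.000000); V <- V + (h/6)(k1 + 2k2 + 2k3 + k4): V^x = 1.6903, V^y = -2.0455


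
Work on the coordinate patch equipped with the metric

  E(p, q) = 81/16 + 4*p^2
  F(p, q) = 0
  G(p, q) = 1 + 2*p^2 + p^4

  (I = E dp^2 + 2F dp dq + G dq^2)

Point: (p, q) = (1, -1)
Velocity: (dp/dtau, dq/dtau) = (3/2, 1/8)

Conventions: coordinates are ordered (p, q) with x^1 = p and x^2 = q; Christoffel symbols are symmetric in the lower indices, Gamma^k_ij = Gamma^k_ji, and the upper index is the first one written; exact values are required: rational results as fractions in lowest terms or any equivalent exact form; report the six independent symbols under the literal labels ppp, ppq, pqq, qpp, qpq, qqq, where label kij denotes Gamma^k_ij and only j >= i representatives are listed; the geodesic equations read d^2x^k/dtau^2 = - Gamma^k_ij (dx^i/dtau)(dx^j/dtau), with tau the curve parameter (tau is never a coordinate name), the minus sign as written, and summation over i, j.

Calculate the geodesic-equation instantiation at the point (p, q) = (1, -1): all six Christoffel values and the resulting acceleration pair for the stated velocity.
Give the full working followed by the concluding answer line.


E = 145/16, F = 0, G = 4 at the point
E_p = 8, E_q = 0, F_p = 0, F_q = 0, G_p = 8, G_q = 0
EG - F^2 = 145/4;  g^inv = (4/145) * [[4, 0], [0, 145/16]]
first-kind symbols [ij,l] = (1/2)(d_i g_jl + d_j g_il - d_l g_ij): [pp,p] = E_p/2 = 4, [pp,q] = F_p - E_q/2 = 0, [pq,p] = E_q/2 = 0, [pq,q] = G_p/2 = 4, [qq,p] = F_q - G_p/2 = -4, [qq,q] = G_q/2 = 0
Gamma^p_ij = (G*[ij,p] - F*[ij,q])/(EG - F^2), Gamma^q_ij = (E*[ij,q] - F*[ij,p])/(EG - F^2)
Gamma_ppp = 64/145, Gamma_ppq = 0, Gamma_pqq = -64/145, Gamma_qpp = 0, Gamma_qpq = 1, Gamma_qqq = 0
d^2p/dtau^2 = -(Gamma_ppp*(3/2)^2 + 2*Gamma_ppq*(3/2)*(1/8) + Gamma_pqq*(1/8)^2) = -143/145
d^2q/dtau^2 = -(Gamma_qpp*(3/2)^2 + 2*Gamma_qpq*(3/2)*(1/8) + Gamma_qqq*(1/8)^2) = -3/8

Answer: Gamma_ppp = 64/145, Gamma_ppq = 0, Gamma_pqq = -64/145, Gamma_qpp = 0, Gamma_qpq = 1, Gamma_qqq = 0; accelerations (d^2p/dtau^2, d^2q/dtau^2) = (-143/145, -3/8)


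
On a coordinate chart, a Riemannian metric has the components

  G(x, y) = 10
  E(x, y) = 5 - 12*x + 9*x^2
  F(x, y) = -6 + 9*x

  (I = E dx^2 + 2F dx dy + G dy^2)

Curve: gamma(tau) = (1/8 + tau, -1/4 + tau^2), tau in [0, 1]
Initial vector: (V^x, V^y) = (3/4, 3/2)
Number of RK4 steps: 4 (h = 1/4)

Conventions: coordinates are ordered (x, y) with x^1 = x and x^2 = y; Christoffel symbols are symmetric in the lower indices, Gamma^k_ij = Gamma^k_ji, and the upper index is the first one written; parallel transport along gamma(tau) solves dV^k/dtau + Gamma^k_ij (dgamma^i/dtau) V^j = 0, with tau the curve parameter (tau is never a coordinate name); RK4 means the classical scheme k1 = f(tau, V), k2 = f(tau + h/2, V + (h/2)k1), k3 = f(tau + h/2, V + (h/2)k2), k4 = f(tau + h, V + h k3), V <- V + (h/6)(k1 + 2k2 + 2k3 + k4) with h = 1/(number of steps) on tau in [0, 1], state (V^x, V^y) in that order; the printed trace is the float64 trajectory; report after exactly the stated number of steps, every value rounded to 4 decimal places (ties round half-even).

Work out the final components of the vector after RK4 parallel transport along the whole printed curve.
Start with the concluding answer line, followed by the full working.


Answer: V^x = 0.7733, V^y = 0.8154

gamma'(tau) = (1, 2*tau); f(tau, V)^k = -Gamma^k_ij(gamma(tau)) gamma'^i(tau) V^j; h = 1/4; intermediate values shown to 6 dp
curve data and Christoffel symbols at the stage parameters:
  tau = 0.000000: gamma = (0.125000, -0.250000), gamma' = (1.000000, 0.000000); Gamma_xxx = -0.385661, Gamma_xxy = 0.000000, Gamma_xyy = 0.000000, Gamma_yxx = 0.711990, Gamma_yxy = 0.000000, Gamma_yyy = 0.000000
  tau = 0.125000: gamma = (0.250000, -0.234375), gamma' = (1.000000, 0.250000); Gamma_xxx = -0.324324, Gamma_xxy = 0.000000, Gamma_xyy = 0.000000, Gamma_yxx = 0.778378, Gamma_yxy = 0.000000, Gamma_yyy = 0.000000
  tau = 0.250000: gamma = (0.375000, -0.187500), gamma' = (1.000000, 0.500000); Gamma_xxx = -0.243832, Gamma_xxy = 0.000000, Gamma_xyy = 0.000000, Gamma_yxx = 0.835994, Gamma_yxy = 0.000000, Gamma_yyy = 0.000000
  tau = 0.375000: gamma = (0.500000, -0.109375), gamma' = (1.000000, 0.750000); Gamma_xxx = -0.146341, Gamma_xxy = 0.000000, Gamma_xyy = 0.000000, Gamma_yxx = 0.878049, Gamma_yxy = 0.000000, Gamma_yyy = 0.000000
  tau = 0.500000: gamma = (0.625000, 0.000000), gamma' = (1.000000, 1.000000); Gamma_xxx = -0.037441, Gamma_xxy = 0.000000, Gamma_xyy = 0.000000, Gamma_yxx = 0.898596, Gamma_yxy = 0.000000, Gamma_yyy = 0.000000
  tau = 0.625000: gamma = (0.750000, 0.140625), gamma' = (1.000000, 1.250000); Gamma_xxx = 0.074534, Gamma_xxy = 0.000000, Gamma_xyy = 0.000000, Gamma_yxx = 0.894410, Gamma_yxy = 0.000000, Gamma_yyy = 0.000000
  tau = 0.750000: gamma = (0.875000, 0.312500), gamma' = (1.000000, 1.500000); Gamma_xxx = 0.180451, Gamma_xxy = 0.000000, Gamma_xyy = 0.000000, Gamma_yxx = 0.866165, Gamma_yxy = 0.000000, Gamma_yyy = 0.000000
  tau = 0.875000: gamma = (1.000000, 0.515625), gamma' = (1.000000, 1.750000); Gamma_xxx = 0.272727, Gamma_xxy = 0.000000, Gamma_xyy = 0.000000, Gamma_yxx = 0.818182, Gamma_yxy = 0.000000, Gamma_yyy = 0.000000
  tau = 1.000000: gamma = (1.125000, 0.750000), gamma' = (1.000000, 2.000000); Gamma_xxx = 0.346912, Gamma_xxy = 0.000000, Gamma_xyy = 0.000000, Gamma_yxx = 0.756899, Gamma_yxy = 0.000000, Gamma_yyy = 0.000000
step 0: V^x = 0.7500, V^y = 1.5000
step 1: k1 = (0.289246, -0.533993), k2 = (0.254969, -0.611927), k3 = (0.253580, -0.608592), k4 = (0.198331, -0.679993); V <- V + (h/6)(k1 + 2k2 + 2k3 + k4): V^x = 0.8127, V^y = 1.3477
step 2: k1 = (0.198161, -0.679408), k2 = (0.122556, -0.735335), k3 = (0.121173, -0.727037), k4 = (0.031563, -0.757506); V <- V + (h/6)(k1 + 2k2 + 2k3 + k4): V^x = 0.8426, V^y = 1.1660
step 3: k1 = (0.031547, -0.757137), k2 = (-0.063095, -0.757137), k3 = (-0.062213, -0.746556), k4 = (-0.149237, -0.716340); V <- V + (h/6)(k1 + 2k2 + 2k3 + k4): V^x = 0.8272, V^y = 0.9793
step 4: k1 = (-0.149275, -0.716519), k2 = (-0.220520, -0.661559), k3 = (-0.218091, -0.654272), k4 = (-0.268062, -0.584862); V <- V + (h/6)(k1 + 2k2 + 2k3 + k4): V^x = 0.7733, V^y = 0.8154
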